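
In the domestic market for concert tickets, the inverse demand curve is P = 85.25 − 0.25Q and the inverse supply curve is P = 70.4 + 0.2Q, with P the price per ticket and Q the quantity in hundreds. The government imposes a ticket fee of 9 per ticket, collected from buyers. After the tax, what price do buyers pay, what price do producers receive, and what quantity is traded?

Buyers pay 82; producers receive 73; quantity = 13.

Inverting to Q(P) form: Qd = 341 − 4P; Qs = 5P − 352.
Without the tax, 341 − 4P = 5P − 352 gives 9P = 693, so P* = 77 and Q* = 33.
With the tax collected from buyers, demand (in seller-price terms) shifts: Qd = 341 − 4(P + 9).
New equilibrium: buyers pay 82, producers receive 73, Q = 13. (Wedge: Pb − Ps = 9.)
The less price-elastic side of the market bears the larger share of a per-unit tax.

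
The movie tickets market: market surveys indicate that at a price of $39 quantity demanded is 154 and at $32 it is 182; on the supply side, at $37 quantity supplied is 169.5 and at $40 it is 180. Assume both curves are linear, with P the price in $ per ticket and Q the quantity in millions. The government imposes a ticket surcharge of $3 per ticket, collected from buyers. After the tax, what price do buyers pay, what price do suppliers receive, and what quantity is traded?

Buyers pay $37.4; suppliers receive $34.4; quantity = 160.4.

Demand slope: (182 − 154)/(32 − 39) = -4, so Qd = 310 − 4P.
Supply slope: (180 − 169.5)/(40 − 37) = 3.5, so Qs = 3.5P + 40.
Without the tax, 310 − 4P = 3.5P + 40 gives 7.5P = 270, so P* = $36 and Q* = 166.
With the tax collected from buyers, demand (in seller-price terms) shifts: Qd = 310 − 4(P + 3).
Solving gives Q = 160.4 with buyers paying $37.4 and suppliers receiving $34.4 (the $3 wedge).
The less price-elastic side of the market bears the larger share of a per-unit tax.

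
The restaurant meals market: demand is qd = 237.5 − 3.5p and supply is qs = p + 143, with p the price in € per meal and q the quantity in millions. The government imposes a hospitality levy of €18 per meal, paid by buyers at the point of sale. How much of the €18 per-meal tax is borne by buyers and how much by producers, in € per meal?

Buyers bear €4 per meal; producers bear €14 per meal.

Without the tax, 237.5 − 3.5p = p + 143 gives 4.5p = 94.5, so p* = €21 and q* = 164.
With the tax collected from buyers, demand (in seller-price terms) shifts: qd = 237.5 − 3.5(p + 18).
Solving gives q = 150 with buyers paying €25 and producers receiving €7 (the €18 wedge).
Burden on buyers: €4; on producers: €14. (They sum to €18.)
The less price-elastic side of the market bears the larger share of a per-unit tax.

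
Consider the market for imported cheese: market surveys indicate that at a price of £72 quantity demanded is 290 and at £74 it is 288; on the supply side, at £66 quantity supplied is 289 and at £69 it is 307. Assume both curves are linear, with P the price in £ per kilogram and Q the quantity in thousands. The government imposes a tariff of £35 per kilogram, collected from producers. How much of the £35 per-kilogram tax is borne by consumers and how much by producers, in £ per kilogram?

Demand slope: (288 − 290)/(74 − 72) = -1, so Qd = 362 − P.
Supply slope: (307 − 289)/(69 − 66) = 6, so Qs = 6P − 107.
Before the tax: set 362 − P = 6P − 107 → P* = £67, Q* = 295.
With the tax collected from producers, supply shifts: Qs = 6(P − 35) − 107.
New equilibrium: consumers pay £97, producers receive £62, Q = 265. (Wedge: Pb − Ps = 35.)
Burden on consumers: £30; on producers: £5. (They sum to £35.)

Consumers bear £30 per kilogram; producers bear £5 per kilogram.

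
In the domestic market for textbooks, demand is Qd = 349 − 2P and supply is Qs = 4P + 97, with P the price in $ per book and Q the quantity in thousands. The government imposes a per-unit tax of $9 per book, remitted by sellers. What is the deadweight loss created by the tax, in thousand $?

Without the tax, 349 − 2P = 4P + 97 gives 6P = 252, so P* = $42 and Q* = 265.
With the tax collected from sellers, supply shifts: Qs = 4(P − 9) + 97.
New equilibrium: buyers pay $48, sellers receive $39, Q = 253. (Wedge: Pb − Ps = 9.)
Quantity falls by |ΔQ| = |265 − 253| = 12.
DWL = ½ · t · |ΔQ| = ½ · 9 · 12 = $54.

Deadweight loss = $54 thousand.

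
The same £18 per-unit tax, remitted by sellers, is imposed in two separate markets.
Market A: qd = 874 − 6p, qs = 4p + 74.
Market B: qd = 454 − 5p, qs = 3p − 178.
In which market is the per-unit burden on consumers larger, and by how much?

Market A, by £0.45.

Market A: pre-tax p* = £80, q* = 394; post-tax q = 350.8; per-unit burden on consumers = £7.2.
Market B: pre-tax p* = £79, q* = 59; post-tax q = 25.25; per-unit burden on consumers = £6.75.
Difference: £7.2 vs £6.75 → market A is larger by £0.45.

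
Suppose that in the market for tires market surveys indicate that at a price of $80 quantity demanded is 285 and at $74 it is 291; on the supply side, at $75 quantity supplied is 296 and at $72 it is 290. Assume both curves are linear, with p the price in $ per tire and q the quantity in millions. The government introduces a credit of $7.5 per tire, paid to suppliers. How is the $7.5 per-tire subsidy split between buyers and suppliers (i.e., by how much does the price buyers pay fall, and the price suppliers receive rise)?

Buyers gain $5 per tire; suppliers gain $2.5 per tire.

Demand slope: (291 − 285)/(74 − 80) = -1, so qd = 365 − p.
Supply slope: (290 − 296)/(72 − 75) = 2, so qs = 2p + 146.
Without the subsidy, 365 − p = 2p + 146 gives 3p = 219, so p* = $73 and q* = 292.
With a per-unit subsidy paid to suppliers, each receives p + 7.5 per unit sold, so supply becomes qs = 2(p + 7.5) + 146.
New equilibrium: buyers pay $68, suppliers receive $75.5, q = 297. (Wedge: pb − ps = −7.5.)
Gain to buyers: $5; to suppliers: $2.5. (They sum to $7.5.)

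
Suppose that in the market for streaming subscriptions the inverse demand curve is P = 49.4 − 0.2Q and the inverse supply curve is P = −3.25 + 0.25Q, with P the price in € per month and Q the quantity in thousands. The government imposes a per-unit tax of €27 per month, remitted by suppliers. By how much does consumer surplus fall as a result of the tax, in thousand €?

Rewrite in direct form: Qd = 247 − 5P and Qs = 4P + 13.
Without the tax, 247 − 5P = 4P + 13 gives 9P = 234, so P* = €26 and Q* = 117.
With the tax collected from suppliers, supply shifts: Qs = 4(P − 27) + 13.
New equilibrium: buyers pay €38, suppliers receive €11, Q = 57. (Wedge: Pb − Ps = 27.)
ΔCS is the trapezoid between Q = 57 and Q = 117 of height €12: ½ · (117 + 57) · 12 = €1044.

Consumer surplus falls by €1044 thousand.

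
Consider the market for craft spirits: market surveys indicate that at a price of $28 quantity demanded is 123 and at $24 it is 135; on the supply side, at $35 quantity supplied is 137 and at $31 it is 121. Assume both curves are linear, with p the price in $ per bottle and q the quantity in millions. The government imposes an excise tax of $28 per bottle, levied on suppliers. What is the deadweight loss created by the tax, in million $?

Deadweight loss = $672 million.

Demand slope: (135 − 123)/(24 − 28) = -3, so qd = 207 − 3p.
Supply slope: (121 − 137)/(31 − 35) = 4, so qs = 4p − 3.
Without the tax, 207 − 3p = 4p − 3 gives 7p = 210, so p* = $30 and q* = 117.
With the tax collected from suppliers, supply shifts: qs = 4(p − 28) − 3.
New equilibrium: buyers pay $46, suppliers receive $18, q = 69. (Wedge: pb − ps = 28.)
Quantity falls by |ΔQ| = |117 − 69| = 48.
DWL = ½ · t · |ΔQ| = ½ · 28 · 48 = $672.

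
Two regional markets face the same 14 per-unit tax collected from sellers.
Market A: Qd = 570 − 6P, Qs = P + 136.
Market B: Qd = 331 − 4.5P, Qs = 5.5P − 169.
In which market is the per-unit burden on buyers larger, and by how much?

Market B, by 5.7.

Market A: pre-tax P* = 62, Q* = 198; post-tax Q = 186; per-unit burden on buyers = 2.
Market B: pre-tax P* = 50, Q* = 106; post-tax Q = 71.35; per-unit burden on buyers = 7.7.
Difference: 2 vs 7.7 → market B is larger by 5.7.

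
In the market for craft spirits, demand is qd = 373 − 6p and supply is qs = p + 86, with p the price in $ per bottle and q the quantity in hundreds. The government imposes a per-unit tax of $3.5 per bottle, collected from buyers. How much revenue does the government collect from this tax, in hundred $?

Tax revenue = $434 hundred.

Without the tax, 373 − 6p = p + 86 gives 7p = 287, so p* = $41 and q* = 127.
With the tax collected from buyers, demand (in seller-price terms) shifts: qd = 373 − 6(p + 3.5).
New equilibrium: buyers pay $41.5, suppliers receive $38, q = 124. (Wedge: pb − ps = 3.5.)
Revenue = t · Q = 3.5 · 124 = $434.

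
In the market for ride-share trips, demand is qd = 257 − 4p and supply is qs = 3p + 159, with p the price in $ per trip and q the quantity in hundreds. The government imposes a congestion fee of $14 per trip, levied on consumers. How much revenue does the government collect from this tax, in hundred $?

Tax revenue = $2478 hundred.

Without the tax, 257 − 4p = 3p + 159 gives 7p = 98, so p* = $14 and q* = 201.
With the tax collected from consumers, demand (in seller-price terms) shifts: qd = 257 − 4(p + 14).
New equilibrium: consumers pay $20, sellers receive $6, q = 177. (Wedge: pb − ps = 14.)
Revenue = t · Q = 14 · 177 = $2478.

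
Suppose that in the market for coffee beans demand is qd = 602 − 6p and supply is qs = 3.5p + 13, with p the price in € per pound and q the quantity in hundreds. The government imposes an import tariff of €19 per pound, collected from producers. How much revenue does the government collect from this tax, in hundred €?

Tax revenue = €3572 hundred.

Without the tax, 602 − 6p = 3.5p + 13 gives 9.5p = 589, so p* = €62 and q* = 230.
With the tax collected from producers, supply shifts: qs = 3.5(p − 19) + 13.
Solving gives q = 188 with buyers paying €69 and producers receiving €50 (the €19 wedge).
Revenue = t · Q = 19 · 188 = €3572.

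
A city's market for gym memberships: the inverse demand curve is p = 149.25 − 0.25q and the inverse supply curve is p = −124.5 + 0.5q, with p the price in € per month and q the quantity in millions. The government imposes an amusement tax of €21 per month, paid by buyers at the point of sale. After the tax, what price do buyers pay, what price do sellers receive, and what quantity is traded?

Buyers pay €65; sellers receive €44; quantity = 337.

Rewrite in direct form: qd = 597 − 4p and qs = 2p + 249.
Without the tax, 597 − 4p = 2p + 249 gives 6p = 348, so p* = €58 and q* = 365.
With the tax collected from buyers, demand (in seller-price terms) shifts: qd = 597 − 4(p + 21).
New equilibrium: buyers pay €65, sellers receive €44, q = 337. (Wedge: pb − ps = 21.)
The less price-elastic side of the market bears the larger share of a per-unit tax.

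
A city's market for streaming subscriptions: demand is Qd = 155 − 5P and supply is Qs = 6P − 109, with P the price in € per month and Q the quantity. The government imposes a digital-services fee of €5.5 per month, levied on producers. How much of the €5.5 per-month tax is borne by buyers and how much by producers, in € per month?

Buyers bear €3 per month; producers bear €2.5 per month.

Without the tax, 155 − 5P = 6P − 109 gives 11P = 264, so P* = €24 and Q* = 35.
With the tax collected from producers, supply shifts: Qs = 6(P − 5.5) − 109.
Solving gives Q = 20 with buyers paying €27 and producers receiving €21.5 (the €5.5 wedge).
Burden on buyers: €3; on producers: €2.5. (They sum to €5.5.)
The less price-elastic side of the market bears the larger share of a per-unit tax.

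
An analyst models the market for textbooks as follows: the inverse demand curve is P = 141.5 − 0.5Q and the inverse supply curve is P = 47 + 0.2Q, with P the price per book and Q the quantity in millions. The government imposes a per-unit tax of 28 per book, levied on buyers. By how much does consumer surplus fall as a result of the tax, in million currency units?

Consumer surplus falls by 2300 million.

Rewrite in direct form: Qd = 283 − 2P and Qs = 5P − 235.
Without the tax, 283 − 2P = 5P − 235 gives 7P = 518, so P* = 74 and Q* = 135.
With the tax collected from buyers, demand (in seller-price terms) shifts: Qd = 283 − 2(P + 28).
Solving gives Q = 95 with buyers paying 94 and producers receiving 66 (the 28 wedge).
ΔCS is the trapezoid between Q = 95 and Q = 135 of height 20: ½ · (135 + 95) · 20 = 2300.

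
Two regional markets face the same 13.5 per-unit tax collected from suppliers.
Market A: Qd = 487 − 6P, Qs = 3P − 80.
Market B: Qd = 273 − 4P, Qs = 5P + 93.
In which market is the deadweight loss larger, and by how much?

Market B, by 20.25.

Market A: pre-tax P* = 63, Q* = 109; post-tax Q = 82; deadweight loss = 182.25.
Market B: pre-tax P* = 20, Q* = 193; post-tax Q = 163; deadweight loss = 202.5.
Difference: 182.25 vs 202.5 → market B is larger by 20.25.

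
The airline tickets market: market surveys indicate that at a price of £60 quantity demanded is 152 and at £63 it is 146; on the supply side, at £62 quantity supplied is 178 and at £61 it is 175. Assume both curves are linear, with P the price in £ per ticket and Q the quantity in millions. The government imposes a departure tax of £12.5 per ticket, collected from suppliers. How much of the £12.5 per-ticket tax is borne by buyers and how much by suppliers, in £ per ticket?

Demand slope: (146 − 152)/(63 − 60) = -2, so Qd = 272 − 2P.
Supply slope: (175 − 178)/(61 − 62) = 3, so Qs = 3P − 8.
Without the tax, 272 − 2P = 3P − 8 gives 5P = 280, so P* = £56 and Q* = 160.
With the tax collected from suppliers, supply shifts: Qs = 3(P − 12.5) − 8.
New equilibrium: buyers pay £63.5, suppliers receive £51, Q = 145. (Wedge: Pb − Ps = 12.5.)
Burden on buyers: £7.5; on suppliers: £5. (They sum to £12.5.)
The less price-elastic side of the market bears the larger share of a per-unit tax.

Buyers bear £7.5 per ticket; suppliers bear £5 per ticket.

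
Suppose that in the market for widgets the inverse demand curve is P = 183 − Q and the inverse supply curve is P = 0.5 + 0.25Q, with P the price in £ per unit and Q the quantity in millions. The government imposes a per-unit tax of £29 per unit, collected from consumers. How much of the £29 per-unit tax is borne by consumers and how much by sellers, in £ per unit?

Consumers bear £23.2 per unit; sellers bear £5.8 per unit.

Inverting to Q(P) form: Qd = 183 − P; Qs = 4P − 2.
Without the tax, 183 − P = 4P − 2 gives 5P = 185, so P* = £37 and Q* = 146.
With the tax collected from consumers, demand (in seller-price terms) shifts: Qd = 183 − (P + 29).
Solving gives Q = 122.8 with consumers paying £60.2 and sellers receiving £31.2 (the £29 wedge).
Burden on consumers: £23.2; on sellers: £5.8. (They sum to £29.)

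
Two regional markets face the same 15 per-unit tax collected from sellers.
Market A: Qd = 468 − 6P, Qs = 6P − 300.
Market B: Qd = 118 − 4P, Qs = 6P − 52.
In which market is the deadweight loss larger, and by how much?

Market A, by 67.5.

Market A: pre-tax P* = 64, Q* = 84; post-tax Q = 39; deadweight loss = 337.5.
Market B: pre-tax P* = 17, Q* = 50; post-tax Q = 14; deadweight loss = 270.
Difference: 337.5 vs 270 → market A is larger by 67.5.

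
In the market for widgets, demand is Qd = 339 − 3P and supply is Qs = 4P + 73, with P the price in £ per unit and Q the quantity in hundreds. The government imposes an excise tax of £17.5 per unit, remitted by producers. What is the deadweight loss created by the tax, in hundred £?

Deadweight loss = £262.5 hundred.

Without the tax, 339 − 3P = 4P + 73 gives 7P = 266, so P* = £38 and Q* = 225.
With the tax collected from producers, supply shifts: Qs = 4(P − 17.5) + 73.
Solving gives Q = 195 with consumers paying £48 and producers receiving £30.5 (the £17.5 wedge).
Quantity falls by |ΔQ| = |225 − 195| = 30.
DWL = ½ · t · |ΔQ| = ½ · 17.5 · 30 = £262.5.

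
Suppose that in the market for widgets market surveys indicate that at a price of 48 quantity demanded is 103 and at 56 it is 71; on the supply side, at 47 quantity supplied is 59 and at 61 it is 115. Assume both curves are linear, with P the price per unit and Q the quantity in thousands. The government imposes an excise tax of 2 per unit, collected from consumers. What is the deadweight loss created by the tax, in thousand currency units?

Deadweight loss = 4 thousand.

Demand slope: (71 − 103)/(56 − 48) = -4, so Qd = 295 − 4P.
Supply slope: (115 − 59)/(61 − 47) = 4, so Qs = 4P − 129.
Without the tax, 295 − 4P = 4P − 129 gives 8P = 424, so P* = 53 and Q* = 83.
With the tax collected from consumers, demand (in seller-price terms) shifts: Qd = 295 − 4(P + 2).
Solving gives Q = 79 with consumers paying 54 and sellers receiving 52 (the 2 wedge).
Quantity falls by |ΔQ| = |83 − 79| = 4.
DWL = ½ · t · |ΔQ| = ½ · 2 · 4 = 4.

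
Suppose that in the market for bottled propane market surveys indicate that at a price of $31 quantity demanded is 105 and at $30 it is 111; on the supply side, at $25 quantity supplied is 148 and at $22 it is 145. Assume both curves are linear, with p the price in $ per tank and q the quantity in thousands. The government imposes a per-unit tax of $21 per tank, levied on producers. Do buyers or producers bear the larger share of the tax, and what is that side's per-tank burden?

Producers bear the larger share: $18 per tank.

Demand slope: (111 − 105)/(30 − 31) = -6, so qd = 291 − 6p.
Supply slope: (145 − 148)/(22 − 25) = 1, so qs = p + 123.
Without the tax, 291 − 6p = p + 123 gives 7p = 168, so p* = $24 and q* = 147.
With the tax collected from producers, supply shifts: qs = (p − 21) + 123.
Solving gives q = 129 with buyers paying $27 and producers receiving $6 (the $21 wedge).
Per-tank burden: buyers $3, producers $18.
Producers take the larger share because supply is less price-elastic here (demand slope 6 vs supply slope 1).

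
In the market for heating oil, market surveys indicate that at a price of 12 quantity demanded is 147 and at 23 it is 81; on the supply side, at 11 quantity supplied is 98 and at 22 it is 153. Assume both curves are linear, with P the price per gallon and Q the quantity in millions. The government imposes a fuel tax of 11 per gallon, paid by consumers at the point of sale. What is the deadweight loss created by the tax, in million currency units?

Demand slope: (81 − 147)/(23 − 12) = -6, so Qd = 219 − 6P.
Supply slope: (153 − 98)/(22 − 11) = 5, so Qs = 5P + 43.
Without the tax, 219 − 6P = 5P + 43 gives 11P = 176, so P* = 16 and Q* = 123.
With the tax collected from consumers, demand (in seller-price terms) shifts: Qd = 219 − 6(P + 11).
New equilibrium: consumers pay 21, producers receive 10, Q = 93. (Wedge: Pb − Ps = 11.)
Quantity falls by |ΔQ| = |123 − 93| = 30.
DWL = ½ · t · |ΔQ| = ½ · 11 · 30 = 165.

Deadweight loss = 165 million.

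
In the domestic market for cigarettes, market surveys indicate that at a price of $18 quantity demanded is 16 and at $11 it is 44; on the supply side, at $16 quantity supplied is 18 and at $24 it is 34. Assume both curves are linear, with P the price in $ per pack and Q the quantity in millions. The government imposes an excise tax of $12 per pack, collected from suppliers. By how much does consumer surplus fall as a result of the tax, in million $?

Consumer surplus falls by $48 million.

Demand slope: (44 − 16)/(11 − 18) = -4, so Qd = 88 − 4P.
Supply slope: (34 − 18)/(24 − 16) = 2, so Qs = 2P − 14.
Without the tax, 88 − 4P = 2P − 14 gives 6P = 102, so P* = $17 and Q* = 20.
With the tax collected from suppliers, supply shifts: Qs = 2(P − 12) − 14.
New equilibrium: consumers pay $21, suppliers receive $9, Q = 4. (Wedge: Pb − Ps = 12.)
ΔCS is the trapezoid between Q = 4 and Q = 20 of height $4: ½ · (20 + 4) · 4 = $48.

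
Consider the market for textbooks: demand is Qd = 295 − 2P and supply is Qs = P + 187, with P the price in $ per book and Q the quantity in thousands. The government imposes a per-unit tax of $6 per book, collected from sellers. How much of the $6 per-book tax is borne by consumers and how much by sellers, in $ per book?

Without the tax, 295 − 2P = P + 187 gives 3P = 108, so P* = $36 and Q* = 223.
With the tax collected from sellers, supply shifts: Qs = (P − 6) + 187.
New equilibrium: consumers pay $38, sellers receive $32, Q = 219. (Wedge: Pb − Ps = 6.)
Burden on consumers: $2; on sellers: $4. (They sum to $6.)
The less price-elastic side of the market bears the larger share of a per-unit tax.

Consumers bear $2 per book; sellers bear $4 per book.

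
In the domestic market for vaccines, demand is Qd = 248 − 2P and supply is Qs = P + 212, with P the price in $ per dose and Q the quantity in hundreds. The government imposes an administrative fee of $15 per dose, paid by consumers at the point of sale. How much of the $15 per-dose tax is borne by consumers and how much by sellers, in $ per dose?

Without the tax, 248 − 2P = P + 212 gives 3P = 36, so P* = $12 and Q* = 224.
With the tax collected from consumers, demand (in seller-price terms) shifts: Qd = 248 − 2(P + 15).
Solving gives Q = 214 with consumers paying $17 and sellers receiving $2 (the $15 wedge).
Burden on consumers: $5; on sellers: $10. (They sum to $15.)
The less price-elastic side of the market bears the larger share of a per-unit tax.

Consumers bear $5 per dose; sellers bear $10 per dose.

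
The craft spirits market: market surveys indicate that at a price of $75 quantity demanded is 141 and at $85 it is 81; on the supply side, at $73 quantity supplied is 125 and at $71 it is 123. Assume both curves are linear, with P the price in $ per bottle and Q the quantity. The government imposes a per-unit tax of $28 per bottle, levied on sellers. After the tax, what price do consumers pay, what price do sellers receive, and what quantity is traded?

Demand slope: (81 − 141)/(85 − 75) = -6, so Qd = 591 − 6P.
Supply slope: (123 − 125)/(71 − 73) = 1, so Qs = P + 52.
Before the tax: set 591 − 6P = P + 52 → P* = $77, Q* = 129.
With the tax collected from sellers, supply shifts: Qs = (P − 28) + 52.
New equilibrium: consumers pay $81, sellers receive $53, Q = 105. (Wedge: Pb − Ps = 28.)
The less price-elastic side of the market bears the larger share of a per-unit tax.

Consumers pay $81; sellers receive $53; quantity = 105.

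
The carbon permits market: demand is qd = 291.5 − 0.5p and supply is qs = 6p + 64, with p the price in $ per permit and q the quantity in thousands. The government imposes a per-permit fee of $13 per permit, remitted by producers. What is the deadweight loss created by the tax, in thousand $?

Without the tax, 291.5 − 0.5p = 6p + 64 gives 6.5p = 227.5, so p* = $35 and q* = 274.
With the tax collected from producers, supply shifts: qs = 6(p − 13) + 64.
Solving gives q = 268 with consumers paying $47 and producers receiving $34 (the $13 wedge).
Quantity falls by |ΔQ| = |274 − 268| = 6.
DWL = ½ · t · |ΔQ| = ½ · 13 · 6 = $39.

Deadweight loss = $39 thousand.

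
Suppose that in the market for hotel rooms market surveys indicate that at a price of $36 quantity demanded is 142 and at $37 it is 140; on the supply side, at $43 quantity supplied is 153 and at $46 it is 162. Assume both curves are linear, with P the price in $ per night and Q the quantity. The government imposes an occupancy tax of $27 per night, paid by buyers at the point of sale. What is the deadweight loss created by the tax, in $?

Deadweight loss = $437.4.

Demand slope: (140 − 142)/(37 − 36) = -2, so Qd = 214 − 2P.
Supply slope: (162 − 153)/(46 − 43) = 3, so Qs = 3P + 24.
Before the tax: set 214 − 2P = 3P + 24 → P* = $38, Q* = 138.
With the tax collected from buyers, demand (in seller-price terms) shifts: Qd = 214 − 2(P + 27).
New equilibrium: buyers pay $54.2, suppliers receive $27.2, Q = 105.6. (Wedge: Pb − Ps = 27.)
Quantity falls by |ΔQ| = |138 − 105.6| = 32.4.
DWL = ½ · t · |ΔQ| = ½ · 27 · 32.4 = $437.4.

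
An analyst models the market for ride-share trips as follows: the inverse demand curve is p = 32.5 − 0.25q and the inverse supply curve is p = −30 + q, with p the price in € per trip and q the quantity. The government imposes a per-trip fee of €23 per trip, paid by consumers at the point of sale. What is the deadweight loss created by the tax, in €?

Rewrite in direct form: qd = 130 − 4p and qs = p + 30.
Before the tax: set 130 − 4p = p + 30 → p* = €20, q* = 50.
With the tax collected from consumers, demand (in seller-price terms) shifts: qd = 130 − 4(p + 23).
Solving gives q = 31.6 with consumers paying €24.6 and sellers receiving €1.6 (the €23 wedge).
Quantity falls by |ΔQ| = |50 − 31.6| = 18.4.
DWL = ½ · t · |ΔQ| = ½ · 23 · 18.4 = €211.6.

Deadweight loss = €211.6.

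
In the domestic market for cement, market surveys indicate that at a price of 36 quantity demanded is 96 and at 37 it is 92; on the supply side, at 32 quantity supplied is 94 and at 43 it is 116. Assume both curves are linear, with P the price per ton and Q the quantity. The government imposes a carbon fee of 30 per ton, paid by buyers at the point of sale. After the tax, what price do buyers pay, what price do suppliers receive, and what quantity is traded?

Demand slope: (92 − 96)/(37 − 36) = -4, so Qd = 240 − 4P.
Supply slope: (116 − 94)/(43 − 32) = 2, so Qs = 2P + 30.
Without the tax, 240 − 4P = 2P + 30 gives 6P = 210, so P* = 35 and Q* = 100.
With the tax collected from buyers, demand (in seller-price terms) shifts: Qd = 240 − 4(P + 30).
New equilibrium: buyers pay 45, suppliers receive 15, Q = 60. (Wedge: Pb − Ps = 30.)
The less price-elastic side of the market bears the larger share of a per-unit tax.

Buyers pay 45; suppliers receive 15; quantity = 60.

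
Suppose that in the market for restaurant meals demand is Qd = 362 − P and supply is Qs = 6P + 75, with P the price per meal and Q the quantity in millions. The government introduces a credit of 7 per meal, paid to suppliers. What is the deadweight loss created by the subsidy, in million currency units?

Deadweight loss = 21 million.

Without the subsidy, 362 − P = 6P + 75 gives 7P = 287, so P* = 41 and Q* = 321.
With a per-unit subsidy paid to suppliers, each receives P + 7 per unit sold, so supply becomes Qs = 6(P + 7) + 75.
New equilibrium: buyers pay 35, suppliers receive 42, Q = 327. (Wedge: Pb − Ps = −7.)
Quantity rises by |ΔQ| = |321 − 327| = 6.
DWL = ½ · t · |ΔQ| = ½ · 7 · 6 = 21.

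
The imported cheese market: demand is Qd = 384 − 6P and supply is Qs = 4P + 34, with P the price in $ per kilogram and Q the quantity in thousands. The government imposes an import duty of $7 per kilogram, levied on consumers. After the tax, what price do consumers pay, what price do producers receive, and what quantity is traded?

Before the tax: set 384 − 6P = 4P + 34 → P* = $35, Q* = 174.
With the tax collected from consumers, demand (in seller-price terms) shifts: Qd = 384 − 6(P + 7).
New equilibrium: consumers pay $37.8, producers receive $30.8, Q = 157.2. (Wedge: Pb − Ps = 7.)

Consumers pay $37.8; producers receive $30.8; quantity = 157.2.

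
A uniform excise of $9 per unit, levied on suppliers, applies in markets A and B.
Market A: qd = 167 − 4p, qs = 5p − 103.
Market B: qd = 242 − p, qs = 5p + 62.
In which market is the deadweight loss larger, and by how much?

Market A, by $56.25.

Market A: pre-tax p* = $30, q* = 47; post-tax q = 27; deadweight loss = $90.
Market B: pre-tax p* = $30, q* = 212; post-tax q = 204.5; deadweight loss = $33.75.
Difference: $90 vs $33.75 → market A is larger by $56.25.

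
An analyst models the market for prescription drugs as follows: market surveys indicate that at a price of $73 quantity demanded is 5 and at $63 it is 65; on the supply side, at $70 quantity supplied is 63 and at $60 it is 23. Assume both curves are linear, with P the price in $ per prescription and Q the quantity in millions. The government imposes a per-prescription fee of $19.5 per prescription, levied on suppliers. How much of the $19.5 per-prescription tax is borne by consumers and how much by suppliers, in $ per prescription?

Consumers bear $7.8 per prescription; suppliers bear $11.7 per prescription.

Demand slope: (65 − 5)/(63 − 73) = -6, so Qd = 443 − 6P.
Supply slope: (23 − 63)/(60 − 70) = 4, so Qs = 4P − 217.
Before the tax: set 443 − 6P = 4P − 217 → P* = $66, Q* = 47.
With the tax collected from suppliers, supply shifts: Qs = 4(P − 19.5) − 217.
New equilibrium: consumers pay $73.8, suppliers receive $54.3, Q = 0.2. (Wedge: Pb − Ps = 19.5.)
Burden on consumers: $7.8; on suppliers: $11.7. (They sum to $19.5.)
The less price-elastic side of the market bears the larger share of a per-unit tax.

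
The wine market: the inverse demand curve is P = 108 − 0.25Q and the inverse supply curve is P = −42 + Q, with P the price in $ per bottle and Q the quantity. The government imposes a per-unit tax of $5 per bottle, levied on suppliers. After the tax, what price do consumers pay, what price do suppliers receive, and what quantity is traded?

Rewrite in direct form: Qd = 432 − 4P and Qs = P + 42.
Before the tax: set 432 − 4P = P + 42 → P* = $78, Q* = 120.
With the tax collected from suppliers, supply shifts: Qs = (P − 5) + 42.
Solving gives Q = 116 with consumers paying $79 and suppliers receiving $74 (the $5 wedge).
The less price-elastic side of the market bears the larger share of a per-unit tax.

Consumers pay $79; suppliers receive $74; quantity = 116.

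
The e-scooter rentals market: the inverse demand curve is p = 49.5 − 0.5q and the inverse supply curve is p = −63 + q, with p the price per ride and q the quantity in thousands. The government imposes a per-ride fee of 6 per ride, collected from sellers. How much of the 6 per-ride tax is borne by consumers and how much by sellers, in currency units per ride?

Consumers bear 2 per ride; sellers bear 4 per ride.

Rewrite in direct form: qd = 99 − 2p and qs = p + 63.
Before the tax: set 99 − 2p = p + 63 → p* = 12, q* = 75.
With the tax collected from sellers, supply shifts: qs = (p − 6) + 63.
Solving gives q = 71 with consumers paying 14 and sellers receiving 8 (the 6 wedge).
Burden on consumers: 2; on sellers: 4. (They sum to 6.)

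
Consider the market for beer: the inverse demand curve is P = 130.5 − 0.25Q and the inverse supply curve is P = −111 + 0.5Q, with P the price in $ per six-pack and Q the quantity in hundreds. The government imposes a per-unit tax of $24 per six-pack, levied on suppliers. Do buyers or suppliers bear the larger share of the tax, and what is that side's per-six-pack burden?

Inverting to Q(P) form: Qd = 522 − 4P; Qs = 2P + 222.
Before the tax: set 522 − 4P = 2P + 222 → P* = $50, Q* = 322.
With the tax collected from suppliers, supply shifts: Qs = 2(P − 24) + 222.
New equilibrium: buyers pay $58, suppliers receive $34, Q = 290. (Wedge: Pb − Ps = 24.)
Per-six-pack burden: buyers $8, suppliers $16.
Suppliers take the larger share because supply is less price-elastic here (demand slope 4 vs supply slope 2).
The less price-elastic side of the market bears the larger share of a per-unit tax.

Suppliers bear the larger share: $16 per six-pack.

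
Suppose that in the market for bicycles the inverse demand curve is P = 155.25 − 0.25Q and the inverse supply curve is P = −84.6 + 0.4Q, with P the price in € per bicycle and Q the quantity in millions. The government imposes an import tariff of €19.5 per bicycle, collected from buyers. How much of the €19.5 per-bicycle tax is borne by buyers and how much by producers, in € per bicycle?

Buyers bear €7.5 per bicycle; producers bear €12 per bicycle.

Inverting to Q(P) form: Qd = 621 − 4P; Qs = 2.5P + 211.5.
Before the tax: set 621 − 4P = 2.5P + 211.5 → P* = €63, Q* = 369.
With the tax collected from buyers, demand (in seller-price terms) shifts: Qd = 621 − 4(P + 19.5).
New equilibrium: buyers pay €70.5, producers receive €51, Q = 339. (Wedge: Pb − Ps = 19.5.)
Burden on buyers: €7.5; on producers: €12. (They sum to €19.5.)
The less price-elastic side of the market bears the larger share of a per-unit tax.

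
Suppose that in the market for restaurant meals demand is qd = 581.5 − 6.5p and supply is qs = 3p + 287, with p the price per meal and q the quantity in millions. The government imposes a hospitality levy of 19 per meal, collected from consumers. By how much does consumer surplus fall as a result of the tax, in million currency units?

Consumer surplus falls by 2163 million.

Without the tax, 581.5 − 6.5p = 3p + 287 gives 9.5p = 294.5, so p* = 31 and q* = 380.
With the tax collected from consumers, demand (in seller-price terms) shifts: qd = 581.5 − 6.5(p + 19).
Solving gives q = 341 with consumers paying 37 and suppliers receiving 18 (the 19 wedge).
ΔCS is the trapezoid between Q = 341 and Q = 380 of height 6: ½ · (380 + 341) · 6 = 2163.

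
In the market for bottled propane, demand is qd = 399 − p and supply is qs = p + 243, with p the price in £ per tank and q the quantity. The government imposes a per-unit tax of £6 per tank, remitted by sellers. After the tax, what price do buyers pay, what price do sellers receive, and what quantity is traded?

Without the tax, 399 − p = p + 243 gives 2p = 156, so p* = £78 and q* = 321.
With the tax collected from sellers, supply shifts: qs = (p − 6) + 243.
New equilibrium: buyers pay £81, sellers receive £75, q = 318. (Wedge: pb − ps = 6.)

Buyers pay £81; sellers receive £75; quantity = 318.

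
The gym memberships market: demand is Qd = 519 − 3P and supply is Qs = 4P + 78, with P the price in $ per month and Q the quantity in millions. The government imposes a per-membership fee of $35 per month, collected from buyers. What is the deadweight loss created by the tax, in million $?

Deadweight loss = $1050 million.

Without the tax, 519 − 3P = 4P + 78 gives 7P = 441, so P* = $63 and Q* = 330.
With the tax collected from buyers, demand (in seller-price terms) shifts: Qd = 519 − 3(P + 35).
Solving gives Q = 270 with buyers paying $83 and suppliers receiving $48 (the $35 wedge).
Quantity falls by |ΔQ| = |330 − 270| = 60.
DWL = ½ · t · |ΔQ| = ½ · 35 · 60 = $1050.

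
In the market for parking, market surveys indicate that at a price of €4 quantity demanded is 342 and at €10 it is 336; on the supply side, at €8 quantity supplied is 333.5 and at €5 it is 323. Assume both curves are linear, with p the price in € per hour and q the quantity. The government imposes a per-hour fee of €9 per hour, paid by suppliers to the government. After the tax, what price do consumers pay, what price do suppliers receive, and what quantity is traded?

Demand slope: (336 − 342)/(10 − 4) = -1, so qd = 346 − p.
Supply slope: (323 − 333.5)/(5 − 8) = 3.5, so qs = 3.5p + 305.5.
Before the tax: set 346 − p = 3.5p + 305.5 → p* = €9, q* = 337.
With the tax collected from suppliers, supply shifts: qs = 3.5(p − 9) + 305.5.
New equilibrium: consumers pay €16, suppliers receive €7, q = 330. (Wedge: pb − ps = 9.)

Consumers pay €16; suppliers receive €7; quantity = 330.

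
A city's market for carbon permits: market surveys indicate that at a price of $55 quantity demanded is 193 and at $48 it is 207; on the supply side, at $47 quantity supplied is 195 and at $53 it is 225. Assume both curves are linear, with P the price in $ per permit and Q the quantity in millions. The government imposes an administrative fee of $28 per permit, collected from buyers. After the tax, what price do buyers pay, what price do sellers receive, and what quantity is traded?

Demand slope: (207 − 193)/(48 − 55) = -2, so Qd = 303 − 2P.
Supply slope: (225 − 195)/(53 − 47) = 5, so Qs = 5P − 40.
Without the tax, 303 − 2P = 5P − 40 gives 7P = 343, so P* = $49 and Q* = 205.
With the tax collected from buyers, demand (in seller-price terms) shifts: Qd = 303 − 2(P + 28).
Solving gives Q = 165 with buyers paying $69 and sellers receiving $41 (the $28 wedge).
The less price-elastic side of the market bears the larger share of a per-unit tax.

Buyers pay $69; sellers receive $41; quantity = 165.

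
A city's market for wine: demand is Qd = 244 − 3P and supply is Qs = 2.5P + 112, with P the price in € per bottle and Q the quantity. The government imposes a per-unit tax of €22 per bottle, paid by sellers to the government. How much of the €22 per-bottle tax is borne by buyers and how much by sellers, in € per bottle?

Before the tax: set 244 − 3P = 2.5P + 112 → P* = €24, Q* = 172.
With the tax collected from sellers, supply shifts: Qs = 2.5(P − 22) + 112.
Solving gives Q = 142 with buyers paying €34 and sellers receiving €12 (the €22 wedge).
Burden on buyers: €10; on sellers: €12. (They sum to €22.)

Buyers bear €10 per bottle; sellers bear €12 per bottle.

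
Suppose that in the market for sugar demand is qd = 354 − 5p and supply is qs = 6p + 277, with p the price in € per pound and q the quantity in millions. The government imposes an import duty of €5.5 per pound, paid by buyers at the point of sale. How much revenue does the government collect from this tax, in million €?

Without the tax, 354 − 5p = 6p + 277 gives 11p = 77, so p* = €7 and q* = 319.
With the tax collected from buyers, demand (in seller-price terms) shifts: qd = 354 − 5(p + 5.5).
Solving gives q = 304 with buyers paying €10 and sellers receiving €4.5 (the €5.5 wedge).
Revenue = t · Q = 5.5 · 304 = €1672.

Tax revenue = €1672 million.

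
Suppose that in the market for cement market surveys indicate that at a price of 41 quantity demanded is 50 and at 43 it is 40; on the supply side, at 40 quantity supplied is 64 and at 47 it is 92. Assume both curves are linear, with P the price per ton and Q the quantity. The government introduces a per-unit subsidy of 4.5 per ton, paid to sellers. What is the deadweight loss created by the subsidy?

Deadweight loss = 22.5.

Demand slope: (40 − 50)/(43 − 41) = -5, so Qd = 255 − 5P.
Supply slope: (92 − 64)/(47 − 40) = 4, so Qs = 4P − 96.
Without the subsidy, 255 − 5P = 4P − 96 gives 9P = 351, so P* = 39 and Q* = 60.
With a per-unit subsidy paid to sellers, each receives P + 4.5 per unit sold, so supply becomes Qs = 4(P + 4.5) − 96.
New equilibrium: buyers pay 37, sellers receive 41.5, Q = 70. (Wedge: Pb − Ps = −4.5.)
Quantity rises by |ΔQ| = |60 − 70| = 10.
DWL = ½ · t · |ΔQ| = ½ · 4.5 · 10 = 22.5.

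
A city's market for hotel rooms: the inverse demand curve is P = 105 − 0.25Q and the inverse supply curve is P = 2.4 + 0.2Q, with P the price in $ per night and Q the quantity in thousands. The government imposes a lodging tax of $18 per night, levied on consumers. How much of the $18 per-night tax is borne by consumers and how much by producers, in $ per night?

Consumers bear $10 per night; producers bear $8 per night.

Inverting to Q(P) form: Qd = 420 − 4P; Qs = 5P − 12.
Without the tax, 420 − 4P = 5P − 12 gives 9P = 432, so P* = $48 and Q* = 228.
With the tax collected from consumers, demand (in seller-price terms) shifts: Qd = 420 − 4(P + 18).
Solving gives Q = 188 with consumers paying $58 and producers receiving $40 (the $18 wedge).
Burden on consumers: $10; on producers: $8. (They sum to $18.)
The less price-elastic side of the market bears the larger share of a per-unit tax.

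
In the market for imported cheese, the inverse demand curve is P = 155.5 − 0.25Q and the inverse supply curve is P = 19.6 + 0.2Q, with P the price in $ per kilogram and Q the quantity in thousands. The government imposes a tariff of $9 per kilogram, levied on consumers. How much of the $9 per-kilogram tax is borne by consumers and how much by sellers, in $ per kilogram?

Consumers bear $5 per kilogram; sellers bear $4 per kilogram.

Rewrite in direct form: Qd = 622 − 4P and Qs = 5P − 98.
Without the tax, 622 − 4P = 5P − 98 gives 9P = 720, so P* = $80 and Q* = 302.
With the tax collected from consumers, demand (in seller-price terms) shifts: Qd = 622 − 4(P + 9).
New equilibrium: consumers pay $85, sellers receive $76, Q = 282. (Wedge: Pb − Ps = 9.)
Burden on consumers: $5; on sellers: $4. (They sum to $9.)
The less price-elastic side of the market bears the larger share of a per-unit tax.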